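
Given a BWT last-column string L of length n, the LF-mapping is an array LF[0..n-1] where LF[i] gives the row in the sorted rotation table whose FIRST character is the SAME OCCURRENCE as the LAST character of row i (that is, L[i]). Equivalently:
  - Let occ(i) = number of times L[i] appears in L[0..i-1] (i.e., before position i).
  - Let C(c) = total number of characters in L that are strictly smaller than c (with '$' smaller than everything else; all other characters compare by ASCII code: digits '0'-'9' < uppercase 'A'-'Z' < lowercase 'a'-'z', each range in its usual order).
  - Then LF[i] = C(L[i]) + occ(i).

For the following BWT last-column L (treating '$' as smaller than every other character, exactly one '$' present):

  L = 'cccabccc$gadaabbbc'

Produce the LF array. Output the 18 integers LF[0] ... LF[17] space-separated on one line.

Answer: 9 10 11 1 5 12 13 14 0 17 2 16 3 4 6 7 8 15

Derivation:
Char counts: '$':1, 'a':4, 'b':4, 'c':7, 'd':1, 'g':1
C (first-col start): C('$')=0, C('a')=1, C('b')=5, C('c')=9, C('d')=16, C('g')=17
L[0]='c': occ=0, LF[0]=C('c')+0=9+0=9
L[1]='c': occ=1, LF[1]=C('c')+1=9+1=10
L[2]='c': occ=2, LF[2]=C('c')+2=9+2=11
L[3]='a': occ=0, LF[3]=C('a')+0=1+0=1
L[4]='b': occ=0, LF[4]=C('b')+0=5+0=5
L[5]='c': occ=3, LF[5]=C('c')+3=9+3=12
L[6]='c': occ=4, LF[6]=C('c')+4=9+4=13
L[7]='c': occ=5, LF[7]=C('c')+5=9+5=14
L[8]='$': occ=0, LF[8]=C('$')+0=0+0=0
L[9]='g': occ=0, LF[9]=C('g')+0=17+0=17
L[10]='a': occ=1, LF[10]=C('a')+1=1+1=2
L[11]='d': occ=0, LF[11]=C('d')+0=16+0=16
L[12]='a': occ=2, LF[12]=C('a')+2=1+2=3
L[13]='a': occ=3, LF[13]=C('a')+3=1+3=4
L[14]='b': occ=1, LF[14]=C('b')+1=5+1=6
L[15]='b': occ=2, LF[15]=C('b')+2=5+2=7
L[16]='b': occ=3, LF[16]=C('b')+3=5+3=8
L[17]='c': occ=6, LF[17]=C('c')+6=9+6=15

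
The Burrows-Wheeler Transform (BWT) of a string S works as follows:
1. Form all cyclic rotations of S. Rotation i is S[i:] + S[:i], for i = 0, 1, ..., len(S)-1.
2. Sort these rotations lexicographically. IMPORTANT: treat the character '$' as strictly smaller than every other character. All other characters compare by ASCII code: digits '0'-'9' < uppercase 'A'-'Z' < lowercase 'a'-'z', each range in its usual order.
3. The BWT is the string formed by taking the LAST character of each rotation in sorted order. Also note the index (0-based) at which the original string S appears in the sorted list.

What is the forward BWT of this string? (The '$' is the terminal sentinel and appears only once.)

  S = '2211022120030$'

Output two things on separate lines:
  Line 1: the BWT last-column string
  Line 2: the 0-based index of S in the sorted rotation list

All 14 rotations (rotation i = S[i:]+S[:i]):
  rot[0] = 2211022120030$
  rot[1] = 211022120030$2
  rot[2] = 11022120030$22
  rot[3] = 1022120030$221
  rot[4] = 022120030$2211
  rot[5] = 22120030$22110
  rot[6] = 2120030$221102
  rot[7] = 120030$2211022
  rot[8] = 20030$22110221
  rot[9] = 0030$221102212
  rot[10] = 030$2211022120
  rot[11] = 30$22110221200
  rot[12] = 0$221102212003
  rot[13] = $2211022120030
Sorted (with $ < everything):
  sorted[0] = $2211022120030  (last char: '0')
  sorted[1] = 0$221102212003  (last char: '3')
  sorted[2] = 0030$221102212  (last char: '2')
  sorted[3] = 022120030$2211  (last char: '1')
  sorted[4] = 030$2211022120  (last char: '0')
  sorted[5] = 1022120030$221  (last char: '1')
  sorted[6] = 11022120030$22  (last char: '2')
  sorted[7] = 120030$2211022  (last char: '2')
  sorted[8] = 20030$22110221  (last char: '1')
  sorted[9] = 211022120030$2  (last char: '2')
  sorted[10] = 2120030$221102  (last char: '2')
  sorted[11] = 2211022120030$  (last char: '$')
  sorted[12] = 22120030$22110  (last char: '0')
  sorted[13] = 30$22110221200  (last char: '0')
Last column: 03210122122$00
Original string S is at sorted index 11

Answer: 03210122122$00
11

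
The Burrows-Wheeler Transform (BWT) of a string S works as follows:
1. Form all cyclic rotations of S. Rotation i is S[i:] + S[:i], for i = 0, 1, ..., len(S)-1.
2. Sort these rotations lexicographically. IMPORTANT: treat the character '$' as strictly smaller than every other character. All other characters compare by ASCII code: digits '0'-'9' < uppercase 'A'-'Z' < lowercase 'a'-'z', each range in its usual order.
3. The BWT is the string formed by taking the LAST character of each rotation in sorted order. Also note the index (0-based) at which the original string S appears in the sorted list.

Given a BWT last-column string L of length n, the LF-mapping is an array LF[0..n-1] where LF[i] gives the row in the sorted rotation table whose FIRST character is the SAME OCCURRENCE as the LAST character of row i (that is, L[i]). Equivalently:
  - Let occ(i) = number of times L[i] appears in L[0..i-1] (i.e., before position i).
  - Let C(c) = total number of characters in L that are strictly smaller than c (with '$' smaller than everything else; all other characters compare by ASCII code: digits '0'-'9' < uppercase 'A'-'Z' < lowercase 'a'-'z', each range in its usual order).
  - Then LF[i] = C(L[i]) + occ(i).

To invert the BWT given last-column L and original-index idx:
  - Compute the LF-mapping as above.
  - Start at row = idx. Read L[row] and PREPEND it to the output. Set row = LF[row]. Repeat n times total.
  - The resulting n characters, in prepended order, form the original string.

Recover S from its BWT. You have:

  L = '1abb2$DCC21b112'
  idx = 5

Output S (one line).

LF mapping: 1 11 12 13 5 0 10 8 9 6 2 14 3 4 7
Walk LF starting at row 5, prepending L[row]:
  step 1: row=5, L[5]='$', prepend. Next row=LF[5]=0
  step 2: row=0, L[0]='1', prepend. Next row=LF[0]=1
  step 3: row=1, L[1]='a', prepend. Next row=LF[1]=11
  step 4: row=11, L[11]='b', prepend. Next row=LF[11]=14
  step 5: row=14, L[14]='2', prepend. Next row=LF[14]=7
  step 6: row=7, L[7]='C', prepend. Next row=LF[7]=8
  step 7: row=8, L[8]='C', prepend. Next row=LF[8]=9
  step 8: row=9, L[9]='2', prepend. Next row=LF[9]=6
  step 9: row=6, L[6]='D', prepend. Next row=LF[6]=10
  step 10: row=10, L[10]='1', prepend. Next row=LF[10]=2
  step 11: row=2, L[2]='b', prepend. Next row=LF[2]=12
  step 12: row=12, L[12]='1', prepend. Next row=LF[12]=3
  step 13: row=3, L[3]='b', prepend. Next row=LF[3]=13
  step 14: row=13, L[13]='1', prepend. Next row=LF[13]=4
  step 15: row=4, L[4]='2', prepend. Next row=LF[4]=5
Reversed output: 21b1b1D2CC2ba1$

Answer: 21b1b1D2CC2ba1$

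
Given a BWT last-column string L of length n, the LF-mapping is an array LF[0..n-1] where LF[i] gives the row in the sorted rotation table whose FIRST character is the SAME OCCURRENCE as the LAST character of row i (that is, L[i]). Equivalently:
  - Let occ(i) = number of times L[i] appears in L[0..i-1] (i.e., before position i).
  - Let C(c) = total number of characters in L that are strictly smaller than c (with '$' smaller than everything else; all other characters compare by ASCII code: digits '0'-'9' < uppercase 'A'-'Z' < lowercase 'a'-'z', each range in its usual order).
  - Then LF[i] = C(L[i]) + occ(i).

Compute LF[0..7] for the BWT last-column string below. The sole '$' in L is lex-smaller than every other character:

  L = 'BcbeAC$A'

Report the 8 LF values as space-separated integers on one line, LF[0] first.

Char counts: '$':1, 'A':2, 'B':1, 'C':1, 'b':1, 'c':1, 'e':1
C (first-col start): C('$')=0, C('A')=1, C('B')=3, C('C')=4, C('b')=5, C('c')=6, C('e')=7
L[0]='B': occ=0, LF[0]=C('B')+0=3+0=3
L[1]='c': occ=0, LF[1]=C('c')+0=6+0=6
L[2]='b': occ=0, LF[2]=C('b')+0=5+0=5
L[3]='e': occ=0, LF[3]=C('e')+0=7+0=7
L[4]='A': occ=0, LF[4]=C('A')+0=1+0=1
L[5]='C': occ=0, LF[5]=C('C')+0=4+0=4
L[6]='$': occ=0, LF[6]=C('$')+0=0+0=0
L[7]='A': occ=1, LF[7]=C('A')+1=1+1=2

Answer: 3 6 5 7 1 4 0 2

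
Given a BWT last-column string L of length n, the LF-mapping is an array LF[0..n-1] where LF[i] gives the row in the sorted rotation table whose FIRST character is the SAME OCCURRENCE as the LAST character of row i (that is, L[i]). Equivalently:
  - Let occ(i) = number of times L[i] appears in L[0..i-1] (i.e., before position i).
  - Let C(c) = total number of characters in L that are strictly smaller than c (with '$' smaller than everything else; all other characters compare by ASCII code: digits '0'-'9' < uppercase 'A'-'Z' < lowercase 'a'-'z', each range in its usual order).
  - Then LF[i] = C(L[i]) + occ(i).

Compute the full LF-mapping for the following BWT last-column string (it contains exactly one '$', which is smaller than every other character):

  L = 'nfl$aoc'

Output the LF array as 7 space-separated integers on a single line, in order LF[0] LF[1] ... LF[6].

Answer: 5 3 4 0 1 6 2

Derivation:
Char counts: '$':1, 'a':1, 'c':1, 'f':1, 'l':1, 'n':1, 'o':1
C (first-col start): C('$')=0, C('a')=1, C('c')=2, C('f')=3, C('l')=4, C('n')=5, C('o')=6
L[0]='n': occ=0, LF[0]=C('n')+0=5+0=5
L[1]='f': occ=0, LF[1]=C('f')+0=3+0=3
L[2]='l': occ=0, LF[2]=C('l')+0=4+0=4
L[3]='$': occ=0, LF[3]=C('$')+0=0+0=0
L[4]='a': occ=0, LF[4]=C('a')+0=1+0=1
L[5]='o': occ=0, LF[5]=C('o')+0=6+0=6
L[6]='c': occ=0, LF[6]=C('c')+0=2+0=2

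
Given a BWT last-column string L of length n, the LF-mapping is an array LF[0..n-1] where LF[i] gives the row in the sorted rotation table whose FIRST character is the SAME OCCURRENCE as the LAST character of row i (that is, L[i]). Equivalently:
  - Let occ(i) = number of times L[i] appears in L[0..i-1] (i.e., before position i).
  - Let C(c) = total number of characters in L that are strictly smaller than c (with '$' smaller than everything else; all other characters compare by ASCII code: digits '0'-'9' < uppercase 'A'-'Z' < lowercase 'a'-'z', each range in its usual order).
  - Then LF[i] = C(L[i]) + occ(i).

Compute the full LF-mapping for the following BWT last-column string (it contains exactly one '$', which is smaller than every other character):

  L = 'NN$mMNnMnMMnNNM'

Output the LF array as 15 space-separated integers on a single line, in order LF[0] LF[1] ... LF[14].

Char counts: '$':1, 'M':5, 'N':5, 'm':1, 'n':3
C (first-col start): C('$')=0, C('M')=1, C('N')=6, C('m')=11, C('n')=12
L[0]='N': occ=0, LF[0]=C('N')+0=6+0=6
L[1]='N': occ=1, LF[1]=C('N')+1=6+1=7
L[2]='$': occ=0, LF[2]=C('$')+0=0+0=0
L[3]='m': occ=0, LF[3]=C('m')+0=11+0=11
L[4]='M': occ=0, LF[4]=C('M')+0=1+0=1
L[5]='N': occ=2, LF[5]=C('N')+2=6+2=8
L[6]='n': occ=0, LF[6]=C('n')+0=12+0=12
L[7]='M': occ=1, LF[7]=C('M')+1=1+1=2
L[8]='n': occ=1, LF[8]=C('n')+1=12+1=13
L[9]='M': occ=2, LF[9]=C('M')+2=1+2=3
L[10]='M': occ=3, LF[10]=C('M')+3=1+3=4
L[11]='n': occ=2, LF[11]=C('n')+2=12+2=14
L[12]='N': occ=3, LF[12]=C('N')+3=6+3=9
L[13]='N': occ=4, LF[13]=C('N')+4=6+4=10
L[14]='M': occ=4, LF[14]=C('M')+4=1+4=5

Answer: 6 7 0 11 1 8 12 2 13 3 4 14 9 10 5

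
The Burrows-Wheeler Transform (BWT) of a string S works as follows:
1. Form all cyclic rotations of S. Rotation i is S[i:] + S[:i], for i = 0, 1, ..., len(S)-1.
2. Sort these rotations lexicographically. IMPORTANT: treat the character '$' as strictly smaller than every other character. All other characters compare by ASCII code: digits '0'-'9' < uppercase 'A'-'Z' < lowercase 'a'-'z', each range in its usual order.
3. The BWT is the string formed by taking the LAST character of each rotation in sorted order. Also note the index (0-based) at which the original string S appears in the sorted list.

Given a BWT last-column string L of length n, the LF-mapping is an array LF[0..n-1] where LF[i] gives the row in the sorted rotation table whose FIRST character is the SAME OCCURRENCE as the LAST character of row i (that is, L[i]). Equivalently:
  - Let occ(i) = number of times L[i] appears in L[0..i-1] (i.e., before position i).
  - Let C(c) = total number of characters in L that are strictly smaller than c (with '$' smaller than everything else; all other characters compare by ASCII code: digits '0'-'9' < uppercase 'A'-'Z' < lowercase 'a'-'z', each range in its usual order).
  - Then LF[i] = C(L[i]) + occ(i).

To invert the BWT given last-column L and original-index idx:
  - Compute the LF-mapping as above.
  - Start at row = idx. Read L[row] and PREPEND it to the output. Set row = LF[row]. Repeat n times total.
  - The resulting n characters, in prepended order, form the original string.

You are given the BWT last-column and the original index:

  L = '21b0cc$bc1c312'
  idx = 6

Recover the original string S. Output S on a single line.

Answer: 2cc1cb101b3c2$

Derivation:
LF mapping: 5 2 8 1 10 11 0 9 12 3 13 7 4 6
Walk LF starting at row 6, prepending L[row]:
  step 1: row=6, L[6]='$', prepend. Next row=LF[6]=0
  step 2: row=0, L[0]='2', prepend. Next row=LF[0]=5
  step 3: row=5, L[5]='c', prepend. Next row=LF[5]=11
  step 4: row=11, L[11]='3', prepend. Next row=LF[11]=7
  step 5: row=7, L[7]='b', prepend. Next row=LF[7]=9
  step 6: row=9, L[9]='1', prepend. Next row=LF[9]=3
  step 7: row=3, L[3]='0', prepend. Next row=LF[3]=1
  step 8: row=1, L[1]='1', prepend. Next row=LF[1]=2
  step 9: row=2, L[2]='b', prepend. Next row=LF[2]=8
  step 10: row=8, L[8]='c', prepend. Next row=LF[8]=12
  step 11: row=12, L[12]='1', prepend. Next row=LF[12]=4
  step 12: row=4, L[4]='c', prepend. Next row=LF[4]=10
  step 13: row=10, L[10]='c', prepend. Next row=LF[10]=13
  step 14: row=13, L[13]='2', prepend. Next row=LF[13]=6
Reversed output: 2cc1cb101b3c2$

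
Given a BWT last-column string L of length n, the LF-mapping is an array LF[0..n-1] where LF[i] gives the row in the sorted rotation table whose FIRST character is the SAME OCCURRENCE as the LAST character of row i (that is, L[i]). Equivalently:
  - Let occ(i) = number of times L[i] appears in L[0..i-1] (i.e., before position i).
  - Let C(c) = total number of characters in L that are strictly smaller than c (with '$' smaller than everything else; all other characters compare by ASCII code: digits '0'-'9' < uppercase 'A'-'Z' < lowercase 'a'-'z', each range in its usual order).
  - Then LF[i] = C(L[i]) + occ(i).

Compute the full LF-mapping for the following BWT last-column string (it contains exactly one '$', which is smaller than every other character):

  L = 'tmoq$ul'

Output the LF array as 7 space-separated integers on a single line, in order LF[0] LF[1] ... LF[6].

Char counts: '$':1, 'l':1, 'm':1, 'o':1, 'q':1, 't':1, 'u':1
C (first-col start): C('$')=0, C('l')=1, C('m')=2, C('o')=3, C('q')=4, C('t')=5, C('u')=6
L[0]='t': occ=0, LF[0]=C('t')+0=5+0=5
L[1]='m': occ=0, LF[1]=C('m')+0=2+0=2
L[2]='o': occ=0, LF[2]=C('o')+0=3+0=3
L[3]='q': occ=0, LF[3]=C('q')+0=4+0=4
L[4]='$': occ=0, LF[4]=C('$')+0=0+0=0
L[5]='u': occ=0, LF[5]=C('u')+0=6+0=6
L[6]='l': occ=0, LF[6]=C('l')+0=1+0=1

Answer: 5 2 3 4 0 6 1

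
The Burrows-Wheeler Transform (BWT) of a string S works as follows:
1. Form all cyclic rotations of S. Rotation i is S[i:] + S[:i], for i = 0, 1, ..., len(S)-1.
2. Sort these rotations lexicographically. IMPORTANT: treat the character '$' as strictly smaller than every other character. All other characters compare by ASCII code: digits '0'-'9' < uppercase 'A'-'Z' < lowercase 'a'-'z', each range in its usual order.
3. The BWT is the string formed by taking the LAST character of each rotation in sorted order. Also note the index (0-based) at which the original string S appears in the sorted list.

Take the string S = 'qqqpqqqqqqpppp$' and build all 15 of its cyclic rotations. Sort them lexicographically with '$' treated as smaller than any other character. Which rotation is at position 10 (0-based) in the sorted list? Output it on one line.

Answer: qqqpppp$qqqpqqq

Derivation:
All 15 rotations (rotation i = S[i:]+S[:i]):
  rot[0] = qqqpqqqqqqpppp$
  rot[1] = qqpqqqqqqpppp$q
  rot[2] = qpqqqqqqpppp$qq
  rot[3] = pqqqqqqpppp$qqq
  rot[4] = qqqqqqpppp$qqqp
  rot[5] = qqqqqpppp$qqqpq
  rot[6] = qqqqpppp$qqqpqq
  rot[7] = qqqpppp$qqqpqqq
  rot[8] = qqpppp$qqqpqqqq
  rot[9] = qpppp$qqqpqqqqq
  rot[10] = pppp$qqqpqqqqqq
  rot[11] = ppp$qqqpqqqqqqp
  rot[12] = pp$qqqpqqqqqqpp
  rot[13] = p$qqqpqqqqqqppp
  rot[14] = $qqqpqqqqqqpppp
Sorted (with $ < everything):
  sorted[0] = $qqqpqqqqqqpppp
  sorted[1] = p$qqqpqqqqqqppp
  sorted[2] = pp$qqqpqqqqqqpp
  sorted[3] = ppp$qqqpqqqqqqp
  sorted[4] = pppp$qqqpqqqqqq
  sorted[5] = pqqqqqqpppp$qqq
  sorted[6] = qpppp$qqqpqqqqq
  sorted[7] = qpqqqqqqpppp$qq
  sorted[8] = qqpppp$qqqpqqqq
  sorted[9] = qqpqqqqqqpppp$q
  sorted[10] = qqqpppp$qqqpqqq
  sorted[11] = qqqpqqqqqqpppp$
  sorted[12] = qqqqpppp$qqqpqq
  sorted[13] = qqqqqpppp$qqqpq
  sorted[14] = qqqqqqpppp$qqqp
sorted[10] = qqqpppp$qqqpqqq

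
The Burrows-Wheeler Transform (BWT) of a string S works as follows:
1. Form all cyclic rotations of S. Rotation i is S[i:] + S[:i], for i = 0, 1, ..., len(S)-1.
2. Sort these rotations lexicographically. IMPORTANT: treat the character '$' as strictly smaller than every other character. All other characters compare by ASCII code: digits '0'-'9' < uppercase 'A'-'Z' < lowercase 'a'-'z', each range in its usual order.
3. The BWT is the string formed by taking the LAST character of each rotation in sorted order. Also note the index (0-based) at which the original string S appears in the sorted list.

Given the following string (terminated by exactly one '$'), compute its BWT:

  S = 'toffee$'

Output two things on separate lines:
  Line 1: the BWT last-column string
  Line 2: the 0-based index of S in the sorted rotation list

All 7 rotations (rotation i = S[i:]+S[:i]):
  rot[0] = toffee$
  rot[1] = offee$t
  rot[2] = ffee$to
  rot[3] = fee$tof
  rot[4] = ee$toff
  rot[5] = e$toffe
  rot[6] = $toffee
Sorted (with $ < everything):
  sorted[0] = $toffee  (last char: 'e')
  sorted[1] = e$toffe  (last char: 'e')
  sorted[2] = ee$toff  (last char: 'f')
  sorted[3] = fee$tof  (last char: 'f')
  sorted[4] = ffee$to  (last char: 'o')
  sorted[5] = offee$t  (last char: 't')
  sorted[6] = toffee$  (last char: '$')
Last column: eeffot$
Original string S is at sorted index 6

Answer: eeffot$
6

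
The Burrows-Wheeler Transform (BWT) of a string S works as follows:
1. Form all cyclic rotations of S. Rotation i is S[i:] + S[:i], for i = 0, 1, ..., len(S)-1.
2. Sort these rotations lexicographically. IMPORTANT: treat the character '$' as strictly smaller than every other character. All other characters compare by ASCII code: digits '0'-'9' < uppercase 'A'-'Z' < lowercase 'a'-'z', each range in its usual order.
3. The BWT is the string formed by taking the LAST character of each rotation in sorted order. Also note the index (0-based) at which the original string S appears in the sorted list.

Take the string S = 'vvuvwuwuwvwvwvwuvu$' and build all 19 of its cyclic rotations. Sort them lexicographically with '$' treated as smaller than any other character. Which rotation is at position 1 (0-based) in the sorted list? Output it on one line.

Answer: u$vvuvwuwuwvwvwvwuv

Derivation:
All 19 rotations (rotation i = S[i:]+S[:i]):
  rot[0] = vvuvwuwuwvwvwvwuvu$
  rot[1] = vuvwuwuwvwvwvwuvu$v
  rot[2] = uvwuwuwvwvwvwuvu$vv
  rot[3] = vwuwuwvwvwvwuvu$vvu
  rot[4] = wuwuwvwvwvwuvu$vvuv
  rot[5] = uwuwvwvwvwuvu$vvuvw
  rot[6] = wuwvwvwvwuvu$vvuvwu
  rot[7] = uwvwvwvwuvu$vvuvwuw
  rot[8] = wvwvwvwuvu$vvuvwuwu
  rot[9] = vwvwvwuvu$vvuvwuwuw
  rot[10] = wvwvwuvu$vvuvwuwuwv
  rot[11] = vwvwuvu$vvuvwuwuwvw
  rot[12] = wvwuvu$vvuvwuwuwvwv
  rot[13] = vwuvu$vvuvwuwuwvwvw
  rot[14] = wuvu$vvuvwuwuwvwvwv
  rot[15] = uvu$vvuvwuwuwvwvwvw
  rot[16] = vu$vvuvwuwuwvwvwvwu
  rot[17] = u$vvuvwuwuwvwvwvwuv
  rot[18] = $vvuvwuwuwvwvwvwuvu
Sorted (with $ < everything):
  sorted[0] = $vvuvwuwuwvwvwvwuvu
  sorted[1] = u$vvuvwuwuwvwvwvwuv
  sorted[2] = uvu$vvuvwuwuwvwvwvw
  sorted[3] = uvwuwuwvwvwvwuvu$vv
  sorted[4] = uwuwvwvwvwuvu$vvuvw
  sorted[5] = uwvwvwvwuvu$vvuvwuw
  sorted[6] = vu$vvuvwuwuwvwvwvwu
  sorted[7] = vuvwuwuwvwvwvwuvu$v
  sorted[8] = vvuvwuwuwvwvwvwuvu$
  sorted[9] = vwuvu$vvuvwuwuwvwvw
  sorted[10] = vwuwuwvwvwvwuvu$vvu
  sorted[11] = vwvwuvu$vvuvwuwuwvw
  sorted[12] = vwvwvwuvu$vvuvwuwuw
  sorted[13] = wuvu$vvuvwuwuwvwvwv
  sorted[14] = wuwuwvwvwvwuvu$vvuv
  sorted[15] = wuwvwvwvwuvu$vvuvwu
  sorted[16] = wvwuvu$vvuvwuwuwvwv
  sorted[17] = wvwvwuvu$vvuvwuwuwv
  sorted[18] = wvwvwvwuvu$vvuvwuwu
sorted[1] = u$vvuvwuwuwvwvwvwuv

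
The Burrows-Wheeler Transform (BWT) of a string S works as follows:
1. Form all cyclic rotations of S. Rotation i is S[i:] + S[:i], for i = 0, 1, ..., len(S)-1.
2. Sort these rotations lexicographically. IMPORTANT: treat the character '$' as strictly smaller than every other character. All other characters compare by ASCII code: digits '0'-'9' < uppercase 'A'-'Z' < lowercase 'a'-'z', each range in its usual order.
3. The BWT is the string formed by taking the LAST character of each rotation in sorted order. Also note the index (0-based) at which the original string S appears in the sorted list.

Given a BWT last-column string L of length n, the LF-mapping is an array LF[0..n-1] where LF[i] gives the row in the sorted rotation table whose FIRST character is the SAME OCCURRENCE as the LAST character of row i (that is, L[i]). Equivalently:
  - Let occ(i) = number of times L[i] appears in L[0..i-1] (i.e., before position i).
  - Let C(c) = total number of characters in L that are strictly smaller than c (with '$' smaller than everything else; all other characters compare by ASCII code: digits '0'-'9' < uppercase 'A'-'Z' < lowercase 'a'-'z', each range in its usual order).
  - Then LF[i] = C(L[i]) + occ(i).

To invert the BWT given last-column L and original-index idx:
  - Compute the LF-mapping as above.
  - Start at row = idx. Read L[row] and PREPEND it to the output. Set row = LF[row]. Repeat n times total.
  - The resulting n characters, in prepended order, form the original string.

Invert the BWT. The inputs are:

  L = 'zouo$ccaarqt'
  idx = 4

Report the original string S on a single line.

Answer: cocoaquartz$

Derivation:
LF mapping: 11 5 10 6 0 3 4 1 2 8 7 9
Walk LF starting at row 4, prepending L[row]:
  step 1: row=4, L[4]='$', prepend. Next row=LF[4]=0
  step 2: row=0, L[0]='z', prepend. Next row=LF[0]=11
  step 3: row=11, L[11]='t', prepend. Next row=LF[11]=9
  step 4: row=9, L[9]='r', prepend. Next row=LF[9]=8
  step 5: row=8, L[8]='a', prepend. Next row=LF[8]=2
  step 6: row=2, L[2]='u', prepend. Next row=LF[2]=10
  step 7: row=10, L[10]='q', prepend. Next row=LF[10]=7
  step 8: row=7, L[7]='a', prepend. Next row=LF[7]=1
  step 9: row=1, L[1]='o', prepend. Next row=LF[1]=5
  step 10: row=5, L[5]='c', prepend. Next row=LF[5]=3
  step 11: row=3, L[3]='o', prepend. Next row=LF[3]=6
  step 12: row=6, L[6]='c', prepend. Next row=LF[6]=4
Reversed output: cocoaquartz$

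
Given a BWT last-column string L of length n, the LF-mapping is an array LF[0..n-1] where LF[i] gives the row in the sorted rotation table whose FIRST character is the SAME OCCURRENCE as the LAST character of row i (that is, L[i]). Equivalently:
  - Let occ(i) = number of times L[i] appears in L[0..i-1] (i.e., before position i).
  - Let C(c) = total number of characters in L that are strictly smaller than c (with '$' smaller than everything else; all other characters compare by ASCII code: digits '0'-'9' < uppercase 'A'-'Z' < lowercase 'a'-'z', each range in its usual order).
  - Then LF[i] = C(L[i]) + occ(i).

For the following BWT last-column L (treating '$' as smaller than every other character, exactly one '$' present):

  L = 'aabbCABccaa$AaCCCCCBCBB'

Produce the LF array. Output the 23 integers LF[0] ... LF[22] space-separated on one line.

Char counts: '$':1, 'A':2, 'B':4, 'C':7, 'a':5, 'b':2, 'c':2
C (first-col start): C('$')=0, C('A')=1, C('B')=3, C('C')=7, C('a')=14, C('b')=19, C('c')=21
L[0]='a': occ=0, LF[0]=C('a')+0=14+0=14
L[1]='a': occ=1, LF[1]=C('a')+1=14+1=15
L[2]='b': occ=0, LF[2]=C('b')+0=19+0=19
L[3]='b': occ=1, LF[3]=C('b')+1=19+1=20
L[4]='C': occ=0, LF[4]=C('C')+0=7+0=7
L[5]='A': occ=0, LF[5]=C('A')+0=1+0=1
L[6]='B': occ=0, LF[6]=C('B')+0=3+0=3
L[7]='c': occ=0, LF[7]=C('c')+0=21+0=21
L[8]='c': occ=1, LF[8]=C('c')+1=21+1=22
L[9]='a': occ=2, LF[9]=C('a')+2=14+2=16
L[10]='a': occ=3, LF[10]=C('a')+3=14+3=17
L[11]='$': occ=0, LF[11]=C('$')+0=0+0=0
L[12]='A': occ=1, LF[12]=C('A')+1=1+1=2
L[13]='a': occ=4, LF[13]=C('a')+4=14+4=18
L[14]='C': occ=1, LF[14]=C('C')+1=7+1=8
L[15]='C': occ=2, LF[15]=C('C')+2=7+2=9
L[16]='C': occ=3, LF[16]=C('C')+3=7+3=10
L[17]='C': occ=4, LF[17]=C('C')+4=7+4=11
L[18]='C': occ=5, LF[18]=C('C')+5=7+5=12
L[19]='B': occ=1, LF[19]=C('B')+1=3+1=4
L[20]='C': occ=6, LF[20]=C('C')+6=7+6=13
L[21]='B': occ=2, LF[21]=C('B')+2=3+2=5
L[22]='B': occ=3, LF[22]=C('B')+3=3+3=6

Answer: 14 15 19 20 7 1 3 21 22 16 17 0 2 18 8 9 10 11 12 4 13 5 6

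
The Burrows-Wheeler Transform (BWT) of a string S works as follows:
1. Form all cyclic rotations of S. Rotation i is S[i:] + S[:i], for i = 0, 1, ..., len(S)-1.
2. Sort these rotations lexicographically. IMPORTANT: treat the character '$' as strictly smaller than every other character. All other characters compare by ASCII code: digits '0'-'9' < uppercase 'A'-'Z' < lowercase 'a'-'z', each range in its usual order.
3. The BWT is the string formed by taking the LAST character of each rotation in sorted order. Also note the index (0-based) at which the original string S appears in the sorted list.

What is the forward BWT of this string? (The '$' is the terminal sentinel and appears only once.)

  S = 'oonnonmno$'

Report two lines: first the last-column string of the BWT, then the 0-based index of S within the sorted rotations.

All 10 rotations (rotation i = S[i:]+S[:i]):
  rot[0] = oonnonmno$
  rot[1] = onnonmno$o
  rot[2] = nnonmno$oo
  rot[3] = nonmno$oon
  rot[4] = onmno$oonn
  rot[5] = nmno$oonno
  rot[6] = mno$oonnon
  rot[7] = no$oonnonm
  rot[8] = o$oonnonmn
  rot[9] = $oonnonmno
Sorted (with $ < everything):
  sorted[0] = $oonnonmno  (last char: 'o')
  sorted[1] = mno$oonnon  (last char: 'n')
  sorted[2] = nmno$oonno  (last char: 'o')
  sorted[3] = nnonmno$oo  (last char: 'o')
  sorted[4] = no$oonnonm  (last char: 'm')
  sorted[5] = nonmno$oon  (last char: 'n')
  sorted[6] = o$oonnonmn  (last char: 'n')
  sorted[7] = onmno$oonn  (last char: 'n')
  sorted[8] = onnonmno$o  (last char: 'o')
  sorted[9] = oonnonmno$  (last char: '$')
Last column: onoomnnno$
Original string S is at sorted index 9

Answer: onoomnnno$
9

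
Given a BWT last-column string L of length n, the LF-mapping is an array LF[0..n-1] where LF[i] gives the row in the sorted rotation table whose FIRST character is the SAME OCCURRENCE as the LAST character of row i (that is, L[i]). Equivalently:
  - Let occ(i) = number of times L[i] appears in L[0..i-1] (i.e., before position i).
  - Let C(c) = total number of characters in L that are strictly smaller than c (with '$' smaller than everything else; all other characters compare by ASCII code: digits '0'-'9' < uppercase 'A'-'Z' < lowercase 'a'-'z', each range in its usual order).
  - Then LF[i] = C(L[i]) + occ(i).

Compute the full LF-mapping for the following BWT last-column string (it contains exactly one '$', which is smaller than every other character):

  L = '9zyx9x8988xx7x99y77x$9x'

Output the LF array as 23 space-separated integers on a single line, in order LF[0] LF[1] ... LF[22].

Char counts: '$':1, '7':3, '8':3, '9':6, 'x':7, 'y':2, 'z':1
C (first-col start): C('$')=0, C('7')=1, C('8')=4, C('9')=7, C('x')=13, C('y')=20, C('z')=22
L[0]='9': occ=0, LF[0]=C('9')+0=7+0=7
L[1]='z': occ=0, LF[1]=C('z')+0=22+0=22
L[2]='y': occ=0, LF[2]=C('y')+0=20+0=20
L[3]='x': occ=0, LF[3]=C('x')+0=13+0=13
L[4]='9': occ=1, LF[4]=C('9')+1=7+1=8
L[5]='x': occ=1, LF[5]=C('x')+1=13+1=14
L[6]='8': occ=0, LF[6]=C('8')+0=4+0=4
L[7]='9': occ=2, LF[7]=C('9')+2=7+2=9
L[8]='8': occ=1, LF[8]=C('8')+1=4+1=5
L[9]='8': occ=2, LF[9]=C('8')+2=4+2=6
L[10]='x': occ=2, LF[10]=C('x')+2=13+2=15
L[11]='x': occ=3, LF[11]=C('x')+3=13+3=16
L[12]='7': occ=0, LF[12]=C('7')+0=1+0=1
L[13]='x': occ=4, LF[13]=C('x')+4=13+4=17
L[14]='9': occ=3, LF[14]=C('9')+3=7+3=10
L[15]='9': occ=4, LF[15]=C('9')+4=7+4=11
L[16]='y': occ=1, LF[16]=C('y')+1=20+1=21
L[17]='7': occ=1, LF[17]=C('7')+1=1+1=2
L[18]='7': occ=2, LF[18]=C('7')+2=1+2=3
L[19]='x': occ=5, LF[19]=C('x')+5=13+5=18
L[20]='$': occ=0, LF[20]=C('$')+0=0+0=0
L[21]='9': occ=5, LF[21]=C('9')+5=7+5=12
L[22]='x': occ=6, LF[22]=C('x')+6=13+6=19

Answer: 7 22 20 13 8 14 4 9 5 6 15 16 1 17 10 11 21 2 3 18 0 12 19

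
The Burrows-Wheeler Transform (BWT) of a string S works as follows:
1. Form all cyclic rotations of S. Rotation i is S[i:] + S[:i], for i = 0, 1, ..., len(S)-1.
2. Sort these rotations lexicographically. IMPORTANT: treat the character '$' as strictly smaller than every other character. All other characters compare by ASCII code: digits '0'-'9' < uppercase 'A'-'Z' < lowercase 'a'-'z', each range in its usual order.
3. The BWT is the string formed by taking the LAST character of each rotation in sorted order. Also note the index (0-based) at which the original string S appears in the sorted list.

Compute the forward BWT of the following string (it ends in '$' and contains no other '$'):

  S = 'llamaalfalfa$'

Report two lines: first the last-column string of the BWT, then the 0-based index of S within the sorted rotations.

All 13 rotations (rotation i = S[i:]+S[:i]):
  rot[0] = llamaalfalfa$
  rot[1] = lamaalfalfa$l
  rot[2] = amaalfalfa$ll
  rot[3] = maalfalfa$lla
  rot[4] = aalfalfa$llam
  rot[5] = alfalfa$llama
  rot[6] = lfalfa$llamaa
  rot[7] = falfa$llamaal
  rot[8] = alfa$llamaalf
  rot[9] = lfa$llamaalfa
  rot[10] = fa$llamaalfal
  rot[11] = a$llamaalfalf
  rot[12] = $llamaalfalfa
Sorted (with $ < everything):
  sorted[0] = $llamaalfalfa  (last char: 'a')
  sorted[1] = a$llamaalfalf  (last char: 'f')
  sorted[2] = aalfalfa$llam  (last char: 'm')
  sorted[3] = alfa$llamaalf  (last char: 'f')
  sorted[4] = alfalfa$llama  (last char: 'a')
  sorted[5] = amaalfalfa$ll  (last char: 'l')
  sorted[6] = fa$llamaalfal  (last char: 'l')
  sorted[7] = falfa$llamaal  (last char: 'l')
  sorted[8] = lamaalfalfa$l  (last char: 'l')
  sorted[9] = lfa$llamaalfa  (last char: 'a')
  sorted[10] = lfalfa$llamaa  (last char: 'a')
  sorted[11] = llamaalfalfa$  (last char: '$')
  sorted[12] = maalfalfa$lla  (last char: 'a')
Last column: afmfallllaa$a
Original string S is at sorted index 11

Answer: afmfallllaa$a
11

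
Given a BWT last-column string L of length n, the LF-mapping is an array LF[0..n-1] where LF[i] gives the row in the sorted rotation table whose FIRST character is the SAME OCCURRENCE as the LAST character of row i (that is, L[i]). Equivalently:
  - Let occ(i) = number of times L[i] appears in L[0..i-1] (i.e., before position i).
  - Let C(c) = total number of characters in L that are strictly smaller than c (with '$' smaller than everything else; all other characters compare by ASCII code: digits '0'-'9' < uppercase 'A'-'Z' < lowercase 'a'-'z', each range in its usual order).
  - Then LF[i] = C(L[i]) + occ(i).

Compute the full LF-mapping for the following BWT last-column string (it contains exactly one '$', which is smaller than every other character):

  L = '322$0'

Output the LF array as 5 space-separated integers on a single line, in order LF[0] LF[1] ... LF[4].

Char counts: '$':1, '0':1, '2':2, '3':1
C (first-col start): C('$')=0, C('0')=1, C('2')=2, C('3')=4
L[0]='3': occ=0, LF[0]=C('3')+0=4+0=4
L[1]='2': occ=0, LF[1]=C('2')+0=2+0=2
L[2]='2': occ=1, LF[2]=C('2')+1=2+1=3
L[3]='$': occ=0, LF[3]=C('$')+0=0+0=0
L[4]='0': occ=0, LF[4]=C('0')+0=1+0=1

Answer: 4 2 3 0 1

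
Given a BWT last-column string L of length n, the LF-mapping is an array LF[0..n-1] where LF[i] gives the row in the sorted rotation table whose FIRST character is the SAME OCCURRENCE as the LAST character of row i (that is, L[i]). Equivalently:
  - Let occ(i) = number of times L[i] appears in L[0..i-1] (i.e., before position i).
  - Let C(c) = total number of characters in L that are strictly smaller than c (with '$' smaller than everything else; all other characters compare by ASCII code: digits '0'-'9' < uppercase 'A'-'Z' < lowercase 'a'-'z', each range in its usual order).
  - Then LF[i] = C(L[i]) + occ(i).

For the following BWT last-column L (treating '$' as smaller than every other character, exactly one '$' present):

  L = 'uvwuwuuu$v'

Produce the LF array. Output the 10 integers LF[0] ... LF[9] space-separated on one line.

Char counts: '$':1, 'u':5, 'v':2, 'w':2
C (first-col start): C('$')=0, C('u')=1, C('v')=6, C('w')=8
L[0]='u': occ=0, LF[0]=C('u')+0=1+0=1
L[1]='v': occ=0, LF[1]=C('v')+0=6+0=6
L[2]='w': occ=0, LF[2]=C('w')+0=8+0=8
L[3]='u': occ=1, LF[3]=C('u')+1=1+1=2
L[4]='w': occ=1, LF[4]=C('w')+1=8+1=9
L[5]='u': occ=2, LF[5]=C('u')+2=1+2=3
L[6]='u': occ=3, LF[6]=C('u')+3=1+3=4
L[7]='u': occ=4, LF[7]=C('u')+4=1+4=5
L[8]='$': occ=0, LF[8]=C('$')+0=0+0=0
L[9]='v': occ=1, LF[9]=C('v')+1=6+1=7

Answer: 1 6 8 2 9 3 4 5 0 7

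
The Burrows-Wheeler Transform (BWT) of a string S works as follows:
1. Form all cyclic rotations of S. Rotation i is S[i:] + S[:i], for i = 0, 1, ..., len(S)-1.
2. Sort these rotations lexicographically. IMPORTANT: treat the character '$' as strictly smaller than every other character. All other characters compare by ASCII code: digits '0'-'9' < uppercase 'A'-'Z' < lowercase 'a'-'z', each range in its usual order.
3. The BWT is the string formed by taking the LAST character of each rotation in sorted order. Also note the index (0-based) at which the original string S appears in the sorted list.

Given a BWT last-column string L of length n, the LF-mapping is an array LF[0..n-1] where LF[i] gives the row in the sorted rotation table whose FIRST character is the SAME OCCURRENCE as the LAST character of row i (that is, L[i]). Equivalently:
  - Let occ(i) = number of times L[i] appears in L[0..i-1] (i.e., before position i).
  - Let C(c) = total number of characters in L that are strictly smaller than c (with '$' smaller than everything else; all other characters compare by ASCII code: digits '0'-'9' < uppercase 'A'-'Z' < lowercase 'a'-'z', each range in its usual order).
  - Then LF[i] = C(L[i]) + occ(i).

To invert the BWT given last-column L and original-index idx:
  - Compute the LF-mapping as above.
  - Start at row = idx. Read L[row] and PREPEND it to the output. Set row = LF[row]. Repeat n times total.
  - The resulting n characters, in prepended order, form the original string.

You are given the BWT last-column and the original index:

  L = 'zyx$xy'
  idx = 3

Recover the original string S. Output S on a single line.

LF mapping: 5 3 1 0 2 4
Walk LF starting at row 3, prepending L[row]:
  step 1: row=3, L[3]='$', prepend. Next row=LF[3]=0
  step 2: row=0, L[0]='z', prepend. Next row=LF[0]=5
  step 3: row=5, L[5]='y', prepend. Next row=LF[5]=4
  step 4: row=4, L[4]='x', prepend. Next row=LF[4]=2
  step 5: row=2, L[2]='x', prepend. Next row=LF[2]=1
  step 6: row=1, L[1]='y', prepend. Next row=LF[1]=3
Reversed output: yxxyz$

Answer: yxxyz$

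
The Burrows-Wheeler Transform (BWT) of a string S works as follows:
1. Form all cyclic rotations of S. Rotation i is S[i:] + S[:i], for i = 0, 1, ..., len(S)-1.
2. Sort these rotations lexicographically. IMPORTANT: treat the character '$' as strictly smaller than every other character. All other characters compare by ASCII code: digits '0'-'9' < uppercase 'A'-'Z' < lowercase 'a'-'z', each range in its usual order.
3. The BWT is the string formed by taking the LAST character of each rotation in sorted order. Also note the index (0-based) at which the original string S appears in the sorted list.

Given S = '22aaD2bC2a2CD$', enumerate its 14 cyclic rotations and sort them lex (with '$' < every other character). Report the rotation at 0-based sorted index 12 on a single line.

Answer: aaD2bC2a2CD$22

Derivation:
All 14 rotations (rotation i = S[i:]+S[:i]):
  rot[0] = 22aaD2bC2a2CD$
  rot[1] = 2aaD2bC2a2CD$2
  rot[2] = aaD2bC2a2CD$22
  rot[3] = aD2bC2a2CD$22a
  rot[4] = D2bC2a2CD$22aa
  rot[5] = 2bC2a2CD$22aaD
  rot[6] = bC2a2CD$22aaD2
  rot[7] = C2a2CD$22aaD2b
  rot[8] = 2a2CD$22aaD2bC
  rot[9] = a2CD$22aaD2bC2
  rot[10] = 2CD$22aaD2bC2a
  rot[11] = CD$22aaD2bC2a2
  rot[12] = D$22aaD2bC2a2C
  rot[13] = $22aaD2bC2a2CD
Sorted (with $ < everything):
  sorted[0] = $22aaD2bC2a2CD
  sorted[1] = 22aaD2bC2a2CD$
  sorted[2] = 2CD$22aaD2bC2a
  sorted[3] = 2a2CD$22aaD2bC
  sorted[4] = 2aaD2bC2a2CD$2
  sorted[5] = 2bC2a2CD$22aaD
  sorted[6] = C2a2CD$22aaD2b
  sorted[7] = CD$22aaD2bC2a2
  sorted[8] = D$22aaD2bC2a2C
  sorted[9] = D2bC2a2CD$22aa
  sorted[10] = a2CD$22aaD2bC2
  sorted[11] = aD2bC2a2CD$22a
  sorted[12] = aaD2bC2a2CD$22
  sorted[13] = bC2a2CD$22aaD2
sorted[12] = aaD2bC2a2CD$22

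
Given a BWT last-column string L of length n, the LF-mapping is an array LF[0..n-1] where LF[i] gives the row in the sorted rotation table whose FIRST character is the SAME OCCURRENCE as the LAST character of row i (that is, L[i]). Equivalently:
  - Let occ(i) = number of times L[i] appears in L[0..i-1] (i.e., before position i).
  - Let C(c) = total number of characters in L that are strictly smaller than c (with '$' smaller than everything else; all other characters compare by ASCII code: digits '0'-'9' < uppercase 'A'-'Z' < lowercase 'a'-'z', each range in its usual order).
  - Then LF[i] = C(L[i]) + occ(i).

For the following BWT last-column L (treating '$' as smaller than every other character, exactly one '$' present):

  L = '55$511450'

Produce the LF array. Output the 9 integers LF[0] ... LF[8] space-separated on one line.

Answer: 5 6 0 7 2 3 4 8 1

Derivation:
Char counts: '$':1, '0':1, '1':2, '4':1, '5':4
C (first-col start): C('$')=0, C('0')=1, C('1')=2, C('4')=4, C('5')=5
L[0]='5': occ=0, LF[0]=C('5')+0=5+0=5
L[1]='5': occ=1, LF[1]=C('5')+1=5+1=6
L[2]='$': occ=0, LF[2]=C('$')+0=0+0=0
L[3]='5': occ=2, LF[3]=C('5')+2=5+2=7
L[4]='1': occ=0, LF[4]=C('1')+0=2+0=2
L[5]='1': occ=1, LF[5]=C('1')+1=2+1=3
L[6]='4': occ=0, LF[6]=C('4')+0=4+0=4
L[7]='5': occ=3, LF[7]=C('5')+3=5+3=8
L[8]='0': occ=0, LF[8]=C('0')+0=1+0=1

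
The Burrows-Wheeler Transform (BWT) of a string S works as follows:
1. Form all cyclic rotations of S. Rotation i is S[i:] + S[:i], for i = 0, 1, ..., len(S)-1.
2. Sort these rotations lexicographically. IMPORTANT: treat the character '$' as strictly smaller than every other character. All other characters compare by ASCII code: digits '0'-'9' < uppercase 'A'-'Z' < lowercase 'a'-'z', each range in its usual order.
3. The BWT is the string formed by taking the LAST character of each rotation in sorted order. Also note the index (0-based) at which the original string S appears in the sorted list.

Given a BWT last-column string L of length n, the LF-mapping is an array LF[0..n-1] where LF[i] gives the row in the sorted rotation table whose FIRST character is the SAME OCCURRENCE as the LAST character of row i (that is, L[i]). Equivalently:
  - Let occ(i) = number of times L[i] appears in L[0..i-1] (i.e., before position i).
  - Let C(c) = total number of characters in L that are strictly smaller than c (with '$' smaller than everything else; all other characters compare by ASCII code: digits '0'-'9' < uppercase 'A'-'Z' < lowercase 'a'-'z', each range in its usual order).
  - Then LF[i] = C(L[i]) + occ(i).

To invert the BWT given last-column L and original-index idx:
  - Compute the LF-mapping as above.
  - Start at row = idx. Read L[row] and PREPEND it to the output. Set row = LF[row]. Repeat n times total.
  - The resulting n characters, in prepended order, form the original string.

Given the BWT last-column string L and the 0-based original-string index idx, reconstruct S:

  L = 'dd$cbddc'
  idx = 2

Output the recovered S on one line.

Answer: ccdddbd$

Derivation:
LF mapping: 4 5 0 2 1 6 7 3
Walk LF starting at row 2, prepending L[row]:
  step 1: row=2, L[2]='$', prepend. Next row=LF[2]=0
  step 2: row=0, L[0]='d', prepend. Next row=LF[0]=4
  step 3: row=4, L[4]='b', prepend. Next row=LF[4]=1
  step 4: row=1, L[1]='d', prepend. Next row=LF[1]=5
  step 5: row=5, L[5]='d', prepend. Next row=LF[5]=6
  step 6: row=6, L[6]='d', prepend. Next row=LF[6]=7
  step 7: row=7, L[7]='c', prepend. Next row=LF[7]=3
  step 8: row=3, L[3]='c', prepend. Next row=LF[3]=2
Reversed output: ccdddbd$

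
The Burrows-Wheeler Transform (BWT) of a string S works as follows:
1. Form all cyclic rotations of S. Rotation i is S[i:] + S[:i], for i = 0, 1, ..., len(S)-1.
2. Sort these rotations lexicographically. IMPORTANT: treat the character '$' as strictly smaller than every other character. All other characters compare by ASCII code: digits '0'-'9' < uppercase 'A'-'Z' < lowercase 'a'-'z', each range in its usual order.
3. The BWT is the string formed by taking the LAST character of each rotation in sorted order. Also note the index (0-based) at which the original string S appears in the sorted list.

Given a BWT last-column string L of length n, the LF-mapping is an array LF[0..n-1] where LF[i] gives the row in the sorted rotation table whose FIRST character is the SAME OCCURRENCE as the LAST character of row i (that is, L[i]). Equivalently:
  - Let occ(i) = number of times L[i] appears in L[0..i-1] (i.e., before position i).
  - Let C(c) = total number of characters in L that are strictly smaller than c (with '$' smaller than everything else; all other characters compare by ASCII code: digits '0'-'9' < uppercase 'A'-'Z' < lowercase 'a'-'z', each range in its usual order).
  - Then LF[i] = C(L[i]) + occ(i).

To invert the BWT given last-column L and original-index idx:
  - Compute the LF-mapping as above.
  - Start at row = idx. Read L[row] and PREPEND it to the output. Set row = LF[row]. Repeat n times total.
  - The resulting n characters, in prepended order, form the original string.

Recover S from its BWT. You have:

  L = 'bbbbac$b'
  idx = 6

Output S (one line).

LF mapping: 2 3 4 5 1 7 0 6
Walk LF starting at row 6, prepending L[row]:
  step 1: row=6, L[6]='$', prepend. Next row=LF[6]=0
  step 2: row=0, L[0]='b', prepend. Next row=LF[0]=2
  step 3: row=2, L[2]='b', prepend. Next row=LF[2]=4
  step 4: row=4, L[4]='a', prepend. Next row=LF[4]=1
  step 5: row=1, L[1]='b', prepend. Next row=LF[1]=3
  step 6: row=3, L[3]='b', prepend. Next row=LF[3]=5
  step 7: row=5, L[5]='c', prepend. Next row=LF[5]=7
  step 8: row=7, L[7]='b', prepend. Next row=LF[7]=6
Reversed output: bcbbabb$

Answer: bcbbabb$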